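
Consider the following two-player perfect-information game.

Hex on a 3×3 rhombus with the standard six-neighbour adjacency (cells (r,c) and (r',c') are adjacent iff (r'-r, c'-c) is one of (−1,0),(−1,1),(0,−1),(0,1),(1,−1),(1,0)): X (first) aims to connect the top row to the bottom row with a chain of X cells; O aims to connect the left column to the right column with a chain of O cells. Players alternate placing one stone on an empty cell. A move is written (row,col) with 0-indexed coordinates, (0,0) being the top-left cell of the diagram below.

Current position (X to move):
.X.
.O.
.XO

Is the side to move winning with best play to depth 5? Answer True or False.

[.X./.O./.XO] X move#1: (0,0):-1/XX./.O./.XO*, (0,2):-1/.XX/.O./.XO, (1,0):-1/.X./XO./.XO, (1,2):-1/.X./.OX/.XO, (2,0):-1/.X./.O./XXO
[XX./.O./.XO] O move#2: (0,2):+1/XXO/.O./.XO*, (1,0):+1/XX./OO./.XO, (1,2):+1/XX./.OO/.XO, (2,0):+1/XX./.O./OXO
[XXO/.O./.XO] X move#3: (1,0):-1/XXO/XO./.XO*, (1,2):-1/XXO/.OX/.XO, (2,0):-1/XXO/.O./XXO
[XXO/XO./.XO] O move#4: (1,2):-1/XXO/XOO/.XO, (2,0):+1/XXO/XO./OXO*
[XXO/XO./OXO] end (terminal -1, X#5); searched .X./.O./.XO to 5

X winning at [.X./.O./.XO]: False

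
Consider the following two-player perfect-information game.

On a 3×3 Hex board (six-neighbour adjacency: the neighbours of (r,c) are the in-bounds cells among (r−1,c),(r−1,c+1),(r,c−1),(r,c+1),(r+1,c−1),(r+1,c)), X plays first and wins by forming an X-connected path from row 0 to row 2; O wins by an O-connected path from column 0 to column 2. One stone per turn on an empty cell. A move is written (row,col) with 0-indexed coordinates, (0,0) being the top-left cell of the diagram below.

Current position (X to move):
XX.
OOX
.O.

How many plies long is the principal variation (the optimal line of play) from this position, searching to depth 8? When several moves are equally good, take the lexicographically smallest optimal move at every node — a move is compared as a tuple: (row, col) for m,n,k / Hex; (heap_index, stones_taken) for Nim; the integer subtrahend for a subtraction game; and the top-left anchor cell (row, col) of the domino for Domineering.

[XX./OOX/.O.] X move#1: (0,2):-1/XXX/OOX/.O.*, (2,0):-1/XX./OOX/XO., (2,2):-1/XX./OOX/.OX
[XXX/OOX/.O.] O move#2: (2,0):-1/XXX/OOX/OO., (2,2):+1/XXX/OOX/.OO*
[XXX/OOX/.OO] end (terminal -1, X#3); searched XX./OOX/.O. to 8

PV length from [XX./OOX/.O.]: 2 plies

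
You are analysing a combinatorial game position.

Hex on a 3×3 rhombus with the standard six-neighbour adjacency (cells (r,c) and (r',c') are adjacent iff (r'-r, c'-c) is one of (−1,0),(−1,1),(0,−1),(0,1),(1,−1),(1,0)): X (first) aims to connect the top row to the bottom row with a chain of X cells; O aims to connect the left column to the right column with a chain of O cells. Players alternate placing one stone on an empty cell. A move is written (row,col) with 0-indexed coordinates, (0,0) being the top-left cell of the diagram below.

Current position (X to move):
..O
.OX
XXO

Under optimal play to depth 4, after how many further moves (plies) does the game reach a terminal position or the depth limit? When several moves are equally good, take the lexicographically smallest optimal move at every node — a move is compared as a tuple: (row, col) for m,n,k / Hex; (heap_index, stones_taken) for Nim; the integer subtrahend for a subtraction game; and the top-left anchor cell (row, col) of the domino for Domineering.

[..O/.OX/XXO] X move#1: (0,0):-1/X.O/.OX/XXO, (0,1):-1/.XO/.OX/XXO, (1,0):+1/..O/XOX/XXO*
[..O/XOX/XXO] O move#2: (0,0):-1/O.O/XOX/XXO*, (0,1):-1/.OO/XOX/XXO
[O.O/XOX/XXO] X move#3: (0,1):+1/OXO/XOX/XXO*
[OXO/XOX/XXO] end (terminal -1, O#4); searched ..O/.OX/XXO to 4

PV length from [..O/.OX/XXO]: 3 plies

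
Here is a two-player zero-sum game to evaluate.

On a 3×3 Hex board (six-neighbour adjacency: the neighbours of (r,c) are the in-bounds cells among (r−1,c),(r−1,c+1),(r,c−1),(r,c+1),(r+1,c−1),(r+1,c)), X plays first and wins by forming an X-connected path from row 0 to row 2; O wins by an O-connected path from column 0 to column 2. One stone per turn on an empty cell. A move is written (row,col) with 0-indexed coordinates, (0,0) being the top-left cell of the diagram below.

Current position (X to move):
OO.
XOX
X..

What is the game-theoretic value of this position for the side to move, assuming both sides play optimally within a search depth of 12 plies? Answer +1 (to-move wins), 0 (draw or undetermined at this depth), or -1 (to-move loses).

p1 X@[OO./XOX/X..]: (0,2)[OOX/XOX/X..]+1* (2,1)[OO./XOX/XX.]-1 (2,2)[OO./XOX/X.X]-1
p2 O@[OOX/XOX/X..]: (2,1)[OOX/XOX/XO.]-1* (2,2)[OOX/XOX/X.O]-1
p3 X@[OOX/XOX/XO.]: (2,2)[OOX/XOX/XOX]+1*
p4 O@[OOX/XOX/XOX] terminal -1; root [OO./XOX/X..] d12

value(OO./XOX/X.., X) = +1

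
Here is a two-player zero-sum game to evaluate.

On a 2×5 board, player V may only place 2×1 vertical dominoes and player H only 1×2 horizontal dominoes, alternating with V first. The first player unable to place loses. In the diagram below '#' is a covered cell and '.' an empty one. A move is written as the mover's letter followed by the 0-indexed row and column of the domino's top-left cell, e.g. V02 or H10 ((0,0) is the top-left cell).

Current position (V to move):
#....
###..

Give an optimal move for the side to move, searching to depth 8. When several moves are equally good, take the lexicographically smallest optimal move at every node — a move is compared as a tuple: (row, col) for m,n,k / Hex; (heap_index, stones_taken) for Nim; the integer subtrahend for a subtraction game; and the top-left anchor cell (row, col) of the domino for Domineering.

V's best at [#..../###..]: V03

p1 V@[#..../###..]: V03[#..#./####.]+1* V04[#...#/###.#]-1
p2 H@[#..#./####.]: H01[####./####.]-1*
p3 V@[####./####.]: V04[#####/#####]+1*
p4 H@[#####/#####] terminal -1; root [#..../###..] d8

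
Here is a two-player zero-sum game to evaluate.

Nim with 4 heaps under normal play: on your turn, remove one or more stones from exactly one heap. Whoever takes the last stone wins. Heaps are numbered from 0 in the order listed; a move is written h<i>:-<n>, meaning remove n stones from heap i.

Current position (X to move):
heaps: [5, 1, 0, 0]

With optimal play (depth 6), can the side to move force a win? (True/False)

X winning at [(5,1,0,0)]: True

ply 1, X at (5,1,0,0) | h0:-1=-1→(4,1,0,0); h0:-2=-1→(3,1,0,0); h0:-3=-1→(2,1,0,0); h0:-4=+1→(1,1,0,0)*; h0:-5=-1→(0,1,0,0); h1:-1=-1→(5,0,0,0)
ply 2, O at (1,1,0,0) | h0:-1=-1→(0,1,0,0)*; h1:-1=-1→(1,0,0,0)
ply 3, X at (0,1,0,0) | h1:-1=+1→(0,0,0,0)*
ply 4: (0,0,0,0) is terminal -1 (O); from (5,1,0,0) depth 6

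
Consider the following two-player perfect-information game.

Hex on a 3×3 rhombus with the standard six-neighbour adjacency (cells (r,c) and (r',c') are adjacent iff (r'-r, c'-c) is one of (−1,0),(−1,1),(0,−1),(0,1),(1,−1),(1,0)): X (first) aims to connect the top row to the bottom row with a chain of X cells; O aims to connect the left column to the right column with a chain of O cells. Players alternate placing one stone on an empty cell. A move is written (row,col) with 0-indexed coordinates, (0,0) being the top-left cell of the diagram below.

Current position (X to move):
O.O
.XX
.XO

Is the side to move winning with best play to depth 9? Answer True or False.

ply 1, X at O.O/.XX/.XO | (0,1)=+1→OXO/.XX/.XO*; (1,0)=-1→O.O/XXX/.XO; (2,0)=-1→O.O/.XX/XXO
ply 2: OXO/.XX/.XO is terminal -1 (O); from O.O/.XX/.XO depth 9

X winning at [O.O/.XX/.XO]: True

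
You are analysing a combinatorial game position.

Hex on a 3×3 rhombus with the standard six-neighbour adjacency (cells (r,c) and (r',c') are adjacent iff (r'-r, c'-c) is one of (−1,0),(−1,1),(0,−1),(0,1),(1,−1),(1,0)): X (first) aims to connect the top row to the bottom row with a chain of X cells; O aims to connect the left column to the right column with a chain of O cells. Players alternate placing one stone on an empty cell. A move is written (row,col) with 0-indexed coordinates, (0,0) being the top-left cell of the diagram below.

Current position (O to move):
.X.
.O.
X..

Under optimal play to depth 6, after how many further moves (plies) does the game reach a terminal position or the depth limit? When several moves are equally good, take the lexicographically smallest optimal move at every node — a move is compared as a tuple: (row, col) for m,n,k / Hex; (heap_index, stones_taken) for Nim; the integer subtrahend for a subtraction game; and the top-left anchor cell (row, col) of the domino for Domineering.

[.X./.O./X..] O move#1: (0,0):-1/OX./.O./X.., (0,2):-1/.XO/.O./X.., (1,0):+1/.X./OO./X..*, (1,2):-1/.X./.OO/X.., (2,1):-1/.X./.O./XO., (2,2):-1/.X./.O./X.O
[.X./OO./X..] X move#2: (0,0):-1/XX./OO./X..*, (0,2):-1/.XX/OO./X.., (1,2):-1/.X./OOX/X.., (2,1):-1/.X./OO./XX., (2,2):-1/.X./OO./X.X
[XX./OO./X..] O move#3: (0,2):+1/XXO/OO./X..*, (1,2):+1/XX./OOO/X.., (2,1):+1/XX./OO./XO., (2,2):+1/XX./OO./X.O
[XXO/OO./X..] end (terminal -1, X#4); searched .X./.O./X.. to 6

PV length from [.X./.O./X..]: 3 plies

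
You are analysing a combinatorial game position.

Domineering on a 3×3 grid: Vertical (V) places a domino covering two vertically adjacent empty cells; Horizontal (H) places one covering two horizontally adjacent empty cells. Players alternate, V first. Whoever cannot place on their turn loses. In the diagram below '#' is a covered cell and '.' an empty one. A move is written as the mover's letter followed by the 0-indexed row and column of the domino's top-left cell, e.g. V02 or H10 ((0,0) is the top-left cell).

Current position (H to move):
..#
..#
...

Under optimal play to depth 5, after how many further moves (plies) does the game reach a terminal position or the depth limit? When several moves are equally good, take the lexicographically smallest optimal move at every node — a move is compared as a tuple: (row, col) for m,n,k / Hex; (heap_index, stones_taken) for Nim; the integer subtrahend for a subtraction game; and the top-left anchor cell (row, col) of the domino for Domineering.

PV length from [..#/..#/...]: 1 ply

[..#/..#/...] H move#1: H00:-1/###/..#/..., H10:+1/..#/###/...*, H20:-1/..#/..#/##., H21:-1/..#/..#/.##
[..#/###/...] end (terminal -1, V#2); searched ..#/..#/... to 5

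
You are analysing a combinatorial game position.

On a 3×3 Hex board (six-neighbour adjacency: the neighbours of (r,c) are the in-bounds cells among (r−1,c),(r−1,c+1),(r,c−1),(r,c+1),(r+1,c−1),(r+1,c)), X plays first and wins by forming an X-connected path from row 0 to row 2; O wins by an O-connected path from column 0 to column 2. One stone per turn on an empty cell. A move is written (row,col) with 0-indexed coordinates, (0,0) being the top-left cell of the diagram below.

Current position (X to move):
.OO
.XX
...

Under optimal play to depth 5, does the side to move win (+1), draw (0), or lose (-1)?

value(.OO/.XX/..., X) = -1

p1 X@[.OO/.XX/...]: (0,0)[XOO/.XX/...]-1* (1,0)[.OO/XXX/...]-1 (2,0)[.OO/.XX/X..]-1 (2,1)[.OO/.XX/.X.]-1 (2,2)[.OO/.XX/..X]-1
p2 O@[XOO/.XX/...]: (1,0)[XOO/OXX/...]+1* (2,0)[XOO/.XX/O..]-1 (2,1)[XOO/.XX/.O.]-1 (2,2)[XOO/.XX/..O]-1
p3 X@[XOO/OXX/...] terminal -1; root [.OO/.XX/...] d5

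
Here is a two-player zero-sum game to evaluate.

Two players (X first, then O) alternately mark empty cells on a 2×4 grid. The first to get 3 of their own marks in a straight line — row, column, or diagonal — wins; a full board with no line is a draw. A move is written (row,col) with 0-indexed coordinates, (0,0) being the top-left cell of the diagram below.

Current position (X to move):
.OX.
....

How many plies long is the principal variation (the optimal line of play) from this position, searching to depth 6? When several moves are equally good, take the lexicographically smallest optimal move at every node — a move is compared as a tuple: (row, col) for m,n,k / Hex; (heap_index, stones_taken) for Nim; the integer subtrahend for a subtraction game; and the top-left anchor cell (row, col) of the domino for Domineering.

PV length from [.OX./....]: 6 plies

p1 X@[.OX./....]: (0,0)[XOX./....]+0* (0,3)[.OXX/....]+0 (1,0)[.OX./X...]+0 (1,1)[.OX./.X..]+0 (1,2)[.OX./..X.]+0 (1,3)[.OX./...X]+0
p2 O@[XOX./....]: (0,3)[XOXO/....]+0* (1,0)[XOX./O...]+0 (1,1)[XOX./.O..]+0 (1,2)[XOX./..O.]+0 (1,3)[XOX./...O]+0
p3 X@[XOXO/....]: (1,0)[XOXO/X...]+0* (1,1)[XOXO/.X..]+0 (1,2)[XOXO/..X.]+0 (1,3)[XOXO/...X]+0
p4 O@[XOXO/X...]: (1,1)[XOXO/XO..]+0* (1,2)[XOXO/X.O.]+0 (1,3)[XOXO/X..O]+0
p5 X@[XOXO/XO..]: (1,2)[XOXO/XOX.]+0* (1,3)[XOXO/XO.X]+0
p6 O@[XOXO/XOX.]: (1,3)[XOXO/XOXO]+0*
p7 X@[XOXO/XOXO] terminal +0; root [.OX./....] d6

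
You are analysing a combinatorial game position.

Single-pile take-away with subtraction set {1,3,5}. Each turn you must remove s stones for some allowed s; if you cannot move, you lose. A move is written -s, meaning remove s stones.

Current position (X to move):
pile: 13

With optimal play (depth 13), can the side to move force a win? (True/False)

X winning at [13]: True

ply 1, X at 13 | -1=+1→12*; -3=+1→10; -5=+1→8
ply 2, O at 12 | -1=-1→11*; -3=-1→9; -5=-1→7
ply 3, X at 11 | -1=+1→10*; -3=+1→8; -5=+1→6
ply 4, O at 10 | -1=-1→9*; -3=-1→7; -5=-1→5
ply 5, X at 9 | -1=+1→8*; -3=+1→6; -5=+1→4
ply 6, O at 8 | -1=-1→7*; -3=-1→5; -5=-1→3
ply 7, X at 7 | -1=+1→6*; -3=+1→4; -5=+1→2
ply 8, O at 6 | -1=-1→5*; -3=-1→3; -5=-1→1
ply 9, X at 5 | -1=+1→4*; -3=+1→2; -5=+1→0
ply 10, O at 4 | -1=-1→3*; -3=-1→1
ply 11, X at 3 | -1=+1→2*; -3=+1→0
ply 12, O at 2 | -1=-1→1*
ply 13, X at 1 | -1=+1→0*
ply 14: 0 is terminal -1 (O); from 13 depth 13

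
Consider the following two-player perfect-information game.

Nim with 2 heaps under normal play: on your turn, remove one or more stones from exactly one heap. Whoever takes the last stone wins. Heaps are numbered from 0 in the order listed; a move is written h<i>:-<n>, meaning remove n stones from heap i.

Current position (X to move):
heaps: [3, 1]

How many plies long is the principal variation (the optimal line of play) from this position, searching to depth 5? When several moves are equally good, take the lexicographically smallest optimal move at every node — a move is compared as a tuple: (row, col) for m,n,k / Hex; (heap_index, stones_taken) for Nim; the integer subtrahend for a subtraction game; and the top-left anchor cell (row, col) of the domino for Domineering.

p1 X@[(3,1)]: h0:-1[(2,1)]-1 h0:-2[(1,1)]+1* h0:-3[(0,1)]-1 h1:-1[(3,0)]-1
p2 O@[(1,1)]: h0:-1[(0,1)]-1* h1:-1[(1,0)]-1
p3 X@[(0,1)]: h1:-1[(0,0)]+1*
p4 O@[(0,0)] terminal -1; root [(3,1)] d5

PV length from [(3,1)]: 3 plies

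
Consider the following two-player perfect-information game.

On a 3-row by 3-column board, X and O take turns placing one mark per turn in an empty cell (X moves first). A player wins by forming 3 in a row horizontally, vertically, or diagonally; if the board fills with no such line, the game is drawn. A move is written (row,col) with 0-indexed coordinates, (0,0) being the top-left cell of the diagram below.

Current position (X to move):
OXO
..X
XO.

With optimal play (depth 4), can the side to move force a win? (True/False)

ply 1, X at OXO/..X/XO. | (1,0)=+0→OXO/X.X/XO.*; (1,1)=+0→OXO/.XX/XO.; (2,2)=+0→OXO/..X/XOX
ply 2, O at OXO/X.X/XO. | (1,1)=+0→OXO/XOX/XO.*; (2,2)=-1→OXO/X.X/XOO
ply 3, X at OXO/XOX/XO. | (2,2)=+0→OXO/XOX/XOX*
ply 4: OXO/XOX/XOX is terminal +0 (O); from OXO/..X/XO. depth 4

X winning at [OXO/..X/XO.]: False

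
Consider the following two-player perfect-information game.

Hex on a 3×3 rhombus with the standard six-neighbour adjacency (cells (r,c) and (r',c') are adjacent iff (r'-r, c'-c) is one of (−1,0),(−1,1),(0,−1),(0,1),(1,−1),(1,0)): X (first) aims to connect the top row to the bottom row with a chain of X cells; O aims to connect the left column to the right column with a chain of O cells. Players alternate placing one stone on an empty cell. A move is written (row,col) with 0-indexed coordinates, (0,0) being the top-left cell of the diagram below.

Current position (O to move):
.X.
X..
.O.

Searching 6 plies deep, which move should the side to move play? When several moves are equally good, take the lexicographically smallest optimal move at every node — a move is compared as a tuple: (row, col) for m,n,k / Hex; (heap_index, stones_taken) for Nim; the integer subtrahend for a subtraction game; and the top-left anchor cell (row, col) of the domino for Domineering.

ply 1, O at .X./X../.O. | (0,0)=-1→OX./X../.O.; (0,2)=-1→.XO/X../.O.; (1,1)=-1→.X./XO./.O.; (1,2)=-1→.X./X.O/.O.; (2,0)=+1→.X./X../OO.*; (2,2)=-1→.X./X../.OO
ply 2, X at .X./X../OO. | (0,0)=-1→XX./X../OO.*; (0,2)=-1→.XX/X../OO.; (1,1)=-1→.X./XX./OO.; (1,2)=-1→.X./X.X/OO.; (2,2)=-1→.X./X../OOX
ply 3, O at XX./X../OO. | (0,2)=+1→XXO/X../OO.*; (1,1)=+1→XX./XO./OO.; (1,2)=+1→XX./X.O/OO.; (2,2)=+1→XX./X../OOO
ply 4, X at XXO/X../OO. | (1,1)=-1→XXO/XX./OO.*; (1,2)=-1→XXO/X.X/OO.; (2,2)=-1→XXO/X../OOX
ply 5, O at XXO/XX./OO. | (1,2)=+1→XXO/XXO/OO.*; (2,2)=+1→XXO/XX./OOO
ply 6: XXO/XXO/OO. is terminal -1 (X); from .X./X../.O. depth 6

O's best at [.X./X../.O.]: (2,0)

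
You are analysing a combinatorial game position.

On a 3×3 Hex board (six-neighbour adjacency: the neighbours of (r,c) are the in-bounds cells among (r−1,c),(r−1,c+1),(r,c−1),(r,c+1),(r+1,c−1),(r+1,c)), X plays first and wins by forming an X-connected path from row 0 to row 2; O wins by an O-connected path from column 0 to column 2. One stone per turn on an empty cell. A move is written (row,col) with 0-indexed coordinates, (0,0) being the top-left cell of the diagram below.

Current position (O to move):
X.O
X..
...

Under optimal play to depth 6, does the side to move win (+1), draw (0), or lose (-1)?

[X.O/X../...] O move#1: (0,1):-1/XOO/X../..., (1,1):-1/X.O/XO./..., (1,2):-1/X.O/X.O/..., (2,0):+1/X.O/X../O..*, (2,1):-1/X.O/X../.O., (2,2):-1/X.O/X../..O
[X.O/X../O..] X move#2: (0,1):-1/XXO/X../O..*, (1,1):-1/X.O/XX./O.., (1,2):-1/X.O/X.X/O.., (2,1):-1/X.O/X../OX., (2,2):-1/X.O/X../O.X
[XXO/X../O..] O move#3: (1,1):+1/XXO/XO./O..*, (1,2):+1/XXO/X.O/O.., (2,1):+1/XXO/X../OO., (2,2):+1/XXO/X../O.O
[XXO/XO./O..] end (terminal -1, X#4); searched X.O/X../... to 6

value(X.O/X../..., O) = +1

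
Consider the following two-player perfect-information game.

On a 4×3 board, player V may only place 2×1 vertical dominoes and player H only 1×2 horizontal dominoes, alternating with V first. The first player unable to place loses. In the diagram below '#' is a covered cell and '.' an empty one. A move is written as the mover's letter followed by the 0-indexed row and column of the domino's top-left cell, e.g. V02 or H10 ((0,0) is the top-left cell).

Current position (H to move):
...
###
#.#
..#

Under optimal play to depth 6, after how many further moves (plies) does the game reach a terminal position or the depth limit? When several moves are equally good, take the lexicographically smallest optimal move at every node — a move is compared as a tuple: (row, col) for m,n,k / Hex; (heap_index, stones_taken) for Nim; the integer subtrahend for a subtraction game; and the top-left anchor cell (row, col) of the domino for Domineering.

PV length from [.../###/#.#/..#]: 1 ply

p1 H@[.../###/#.#/..#]: H00[##./###/#.#/..#]-1 H01[.##/###/#.#/..#]-1 H30[.../###/#.#/###]+1*
p2 V@[.../###/#.#/###] terminal -1; root [.../###/#.#/..#] d6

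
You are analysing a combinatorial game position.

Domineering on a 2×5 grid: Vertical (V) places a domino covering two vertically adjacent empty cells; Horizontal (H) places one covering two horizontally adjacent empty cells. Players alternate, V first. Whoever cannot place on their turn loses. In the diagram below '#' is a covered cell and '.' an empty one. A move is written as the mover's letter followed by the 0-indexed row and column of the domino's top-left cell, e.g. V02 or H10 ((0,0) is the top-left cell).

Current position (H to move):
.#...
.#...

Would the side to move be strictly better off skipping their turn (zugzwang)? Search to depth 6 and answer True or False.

p1 H@[.#.../.#...]: H02[.###./.#...]-1* H03[.#.##/.#...]-1 H12[.#.../.###.]-1 H13[.#.../.#.##]-1
p2 V@[.###./.#...]: V00[####./##...]-1 V04[.####/.#..#]+1*
p3 H@[.####/.#..#]: H12[.####/.####]-1*
p4 V@[.####/.####]: V00[#####/#####]+1*
p5 H@[#####/#####] terminal -1; root [.#.../.#...] d6
suppose H passes — search the same position with V to move:
pass> p1 V@[.#.../.#...]: V00[##.../##...]-1 V02[.##../.##..]-1 V03[.#.#./.#.#.]+1* V04[.#..#/.#..#]-1
pass> p2 H@[.#.#./.#.#.] terminal -1; root [.#.../.#...] d6
for H: play -1, pass -1

zugzwang(.#.../.#..., H) = False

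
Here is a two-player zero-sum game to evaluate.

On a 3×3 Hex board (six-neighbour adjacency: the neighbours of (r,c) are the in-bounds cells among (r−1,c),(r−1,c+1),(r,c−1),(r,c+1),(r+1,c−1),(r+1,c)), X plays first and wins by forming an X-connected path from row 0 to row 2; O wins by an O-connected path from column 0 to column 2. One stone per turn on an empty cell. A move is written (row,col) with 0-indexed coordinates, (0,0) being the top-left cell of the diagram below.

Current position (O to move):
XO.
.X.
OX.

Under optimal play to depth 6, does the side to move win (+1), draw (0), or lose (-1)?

value(XO./.X./OX., O) = -1

p1 O@[XO./.X./OX.]: (0,2)[XOO/.X./OX.]-1* (1,0)[XO./OX./OX.]-1 (1,2)[XO./.XO/OX.]-1 (2,2)[XO./.X./OXO]-1
p2 X@[XOO/.X./OX.]: (1,0)[XOO/XX./OX.]+1* (1,2)[XOO/.XX/OX.]-1 (2,2)[XOO/.X./OXX]-1
p3 O@[XOO/XX./OX.] terminal -1; root [XO./.X./OX.] d6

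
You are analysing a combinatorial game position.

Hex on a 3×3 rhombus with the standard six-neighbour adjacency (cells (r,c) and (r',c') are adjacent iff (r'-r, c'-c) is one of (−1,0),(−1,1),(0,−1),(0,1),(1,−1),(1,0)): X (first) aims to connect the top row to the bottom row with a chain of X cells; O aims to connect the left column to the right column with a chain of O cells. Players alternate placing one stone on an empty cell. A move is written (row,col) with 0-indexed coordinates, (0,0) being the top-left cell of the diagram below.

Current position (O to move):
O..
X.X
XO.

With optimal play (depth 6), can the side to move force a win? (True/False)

p1 O@[O../X.X/XO.]: (0,1)[OO./X.X/XO.]-1* (0,2)[O.O/X.X/XO.]-1 (1,1)[O../XOX/XO.]-1 (2,2)[O../X.X/XOO]-1
p2 X@[OO./X.X/XO.]: (0,2)[OOX/X.X/XO.]+1* (1,1)[OO./XXX/XO.]-1 (2,2)[OO./X.X/XOX]-1
p3 O@[OOX/X.X/XO.]: (1,1)[OOX/XOX/XO.]-1* (2,2)[OOX/X.X/XOO]-1
p4 X@[OOX/XOX/XO.]: (2,2)[OOX/XOX/XOX]+1*
p5 O@[OOX/XOX/XOX] terminal -1; root [O../X.X/XO.] d6

O winning at [O../X.X/XO.]: False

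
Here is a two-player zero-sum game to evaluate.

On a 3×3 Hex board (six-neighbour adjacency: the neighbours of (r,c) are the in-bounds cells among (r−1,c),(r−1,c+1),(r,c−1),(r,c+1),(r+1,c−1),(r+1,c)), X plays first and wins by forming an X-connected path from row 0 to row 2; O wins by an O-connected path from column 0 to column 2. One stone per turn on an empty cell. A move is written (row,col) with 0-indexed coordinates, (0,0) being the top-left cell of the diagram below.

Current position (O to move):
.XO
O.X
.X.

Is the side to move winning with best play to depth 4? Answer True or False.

ply 1, O at .XO/O.X/.X. | (0,0)=-1→OXO/O.X/.X.; (1,1)=+1→.XO/OOX/.X.*; (2,0)=-1→.XO/O.X/OX.; (2,2)=-1→.XO/O.X/.XO
ply 2: .XO/OOX/.X. is terminal -1 (X); from .XO/O.X/.X. depth 4

O winning at [.XO/O.X/.X.]: True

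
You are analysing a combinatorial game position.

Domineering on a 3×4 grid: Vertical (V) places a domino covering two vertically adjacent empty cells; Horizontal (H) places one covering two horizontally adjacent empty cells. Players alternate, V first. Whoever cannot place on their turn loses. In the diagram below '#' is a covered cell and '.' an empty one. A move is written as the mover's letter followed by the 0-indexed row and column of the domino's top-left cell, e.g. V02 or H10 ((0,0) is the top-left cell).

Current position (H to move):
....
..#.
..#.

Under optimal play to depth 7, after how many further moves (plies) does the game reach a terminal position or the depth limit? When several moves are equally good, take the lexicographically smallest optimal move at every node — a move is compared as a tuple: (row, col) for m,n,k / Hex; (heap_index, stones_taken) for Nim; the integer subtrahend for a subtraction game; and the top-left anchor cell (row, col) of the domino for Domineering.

PV length from [..../..#./..#.]: 3 plies

ply 1, H at ..../..#./..#. | H00=-1→##../..#./..#.; H01=-1→.##./..#./..#.; H02=-1→..##/..#./..#.; H10=+1→..../###./..#.*; H20=-1→..../..#./###.
ply 2, V at ..../###./..#. | V03=-1→...#/####/..#.*; V13=-1→..../####/..##
ply 3, H at ...#/####/..#. | H00=+1→##.#/####/..#.*; H01=+1→.###/####/..#.; H20=+1→...#/####/###.
ply 4: ##.#/####/..#. is terminal -1 (V); from ..../..#./..#. depth 7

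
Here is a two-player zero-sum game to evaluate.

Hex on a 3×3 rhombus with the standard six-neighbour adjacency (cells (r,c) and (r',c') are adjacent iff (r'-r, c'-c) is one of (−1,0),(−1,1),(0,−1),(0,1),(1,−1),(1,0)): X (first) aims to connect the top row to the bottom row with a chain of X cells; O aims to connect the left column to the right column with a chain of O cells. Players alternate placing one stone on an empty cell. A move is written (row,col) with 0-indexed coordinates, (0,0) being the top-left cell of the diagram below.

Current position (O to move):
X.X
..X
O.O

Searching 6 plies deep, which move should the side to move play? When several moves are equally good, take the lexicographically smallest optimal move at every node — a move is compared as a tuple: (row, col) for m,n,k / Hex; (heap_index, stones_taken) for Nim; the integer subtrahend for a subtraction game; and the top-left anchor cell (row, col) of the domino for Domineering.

O's best at [X.X/..X/O.O]: (2,1)

ply 1, O at X.X/..X/O.O | (0,1)=-1→XOX/..X/O.O; (1,0)=-1→X.X/O.X/O.O; (1,1)=-1→X.X/.OX/O.O; (2,1)=+1→X.X/..X/OOO*
ply 2: X.X/..X/OOO is terminal -1 (X); from X.X/..X/O.O depth 6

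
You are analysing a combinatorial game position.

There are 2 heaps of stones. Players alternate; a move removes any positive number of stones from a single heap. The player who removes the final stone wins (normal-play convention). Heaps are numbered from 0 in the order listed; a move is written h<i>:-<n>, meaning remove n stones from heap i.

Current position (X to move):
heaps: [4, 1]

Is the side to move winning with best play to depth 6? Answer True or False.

[(4,1)] X move#1: h0:-1:-1/(3,1), h0:-2:-1/(2,1), h0:-3:+1/(1,1)*, h0:-4:-1/(0,1), h1:-1:-1/(4,0)
[(1,1)] O move#2: h0:-1:-1/(0,1)*, h1:-1:-1/(1,0)
[(0,1)] X move#3: h1:-1:+1/(0,0)*
[(0,0)] end (terminal -1, O#4); searched (4,1) to 6

X winning at [(4,1)]: True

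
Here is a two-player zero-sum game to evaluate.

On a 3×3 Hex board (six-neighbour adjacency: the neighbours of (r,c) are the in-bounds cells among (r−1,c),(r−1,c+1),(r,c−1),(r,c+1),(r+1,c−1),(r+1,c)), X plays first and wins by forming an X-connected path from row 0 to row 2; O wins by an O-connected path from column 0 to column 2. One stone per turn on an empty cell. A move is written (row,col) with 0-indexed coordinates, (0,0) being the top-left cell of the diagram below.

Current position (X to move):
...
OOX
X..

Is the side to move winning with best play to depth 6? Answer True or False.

X winning at [.../OOX/X..]: True

ply 1, X at .../OOX/X.. | (0,0)=-1→X../OOX/X..; (0,1)=-1→.X./OOX/X..; (0,2)=+1→..X/OOX/X..*; (2,1)=-1→.../OOX/XX.; (2,2)=-1→.../OOX/X.X
ply 2, O at ..X/OOX/X.. | (0,0)=-1→O.X/OOX/X..*; (0,1)=-1→.OX/OOX/X..; (2,1)=-1→..X/OOX/XO.; (2,2)=-1→..X/OOX/X.O
ply 3, X at O.X/OOX/X.. | (0,1)=+1→OXX/OOX/X..*; (2,1)=+1→O.X/OOX/XX.; (2,2)=+1→O.X/OOX/X.X
ply 4, O at OXX/OOX/X.. | (2,1)=-1→OXX/OOX/XO.*; (2,2)=-1→OXX/OOX/X.O
ply 5, X at OXX/OOX/XO. | (2,2)=+1→OXX/OOX/XOX*
ply 6: OXX/OOX/XOX is terminal -1 (O); from .../OOX/X.. depth 6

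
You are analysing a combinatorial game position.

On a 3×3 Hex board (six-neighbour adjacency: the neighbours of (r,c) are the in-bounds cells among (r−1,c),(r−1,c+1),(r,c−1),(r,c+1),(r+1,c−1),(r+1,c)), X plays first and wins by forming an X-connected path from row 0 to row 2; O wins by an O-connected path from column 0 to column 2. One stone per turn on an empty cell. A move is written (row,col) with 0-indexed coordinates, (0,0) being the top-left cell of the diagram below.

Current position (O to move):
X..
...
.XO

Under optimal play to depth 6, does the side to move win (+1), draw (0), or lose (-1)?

[X../.../.XO] O move#1: (0,1):-1/XO./.../.XO, (0,2):-1/X.O/.../.XO, (1,0):-1/X../O../.XO, (1,1):+1/X../.O./.XO*, (1,2):-1/X../..O/.XO, (2,0):-1/X../.../OXO
[X../.O./.XO] X move#2: (0,1):-1/XX./.O./.XO*, (0,2):-1/X.X/.O./.XO, (1,0):-1/X../XO./.XO, (1,2):-1/X../.OX/.XO, (2,0):-1/X../.O./XXO
[XX./.O./.XO] O move#3: (0,2):+1/XXO/.O./.XO*, (1,0):+1/XX./OO./.XO, (1,2):+1/XX./.OO/.XO, (2,0):+1/XX./.O./OXO
[XXO/.O./.XO] X move#4: (1,0):-1/XXO/XO./.XO*, (1,2):-1/XXO/.OX/.XO, (2,0):-1/XXO/.O./XXO
[XXO/XO./.XO] O move#5: (1,2):-1/XXO/XOO/.XO, (2,0):+1/XXO/XO./OXO*
[XXO/XO./OXO] end (terminal -1, X#6); searched X../.../.XO to 6

value(X../.../.XO, O) = +1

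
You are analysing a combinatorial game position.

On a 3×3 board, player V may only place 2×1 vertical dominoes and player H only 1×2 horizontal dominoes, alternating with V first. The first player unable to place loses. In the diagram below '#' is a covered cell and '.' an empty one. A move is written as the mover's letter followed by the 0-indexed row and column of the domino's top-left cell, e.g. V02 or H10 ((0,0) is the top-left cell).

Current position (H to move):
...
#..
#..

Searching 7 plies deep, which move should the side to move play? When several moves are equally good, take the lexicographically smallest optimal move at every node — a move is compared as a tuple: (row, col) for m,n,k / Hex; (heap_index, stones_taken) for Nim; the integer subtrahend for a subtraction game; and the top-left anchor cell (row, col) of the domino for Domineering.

[.../#../#..] H move#1: H00:-1/##./#../#.., H01:-1/.##/#../#.., H11:+1/.../###/#..*, H21:-1/.../#../###
[.../###/#..] end (terminal -1, V#2); searched .../#../#.. to 7

H's best at [.../#../#..]: H11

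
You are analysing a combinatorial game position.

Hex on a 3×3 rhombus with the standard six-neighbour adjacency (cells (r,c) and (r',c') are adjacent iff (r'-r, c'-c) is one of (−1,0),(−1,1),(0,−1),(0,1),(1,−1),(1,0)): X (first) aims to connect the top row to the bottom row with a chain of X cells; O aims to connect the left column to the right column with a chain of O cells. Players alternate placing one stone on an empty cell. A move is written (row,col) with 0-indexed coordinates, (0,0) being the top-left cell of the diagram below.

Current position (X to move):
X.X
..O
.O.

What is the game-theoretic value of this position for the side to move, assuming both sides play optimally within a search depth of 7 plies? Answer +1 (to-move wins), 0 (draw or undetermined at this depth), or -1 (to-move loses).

value(X.X/..O/.O., X) = +1

ply 1, X at X.X/..O/.O. | (0,1)=-1→XXX/..O/.O.; (1,0)=-1→X.X/X.O/.O.; (1,1)=-1→X.X/.XO/.O.; (2,0)=+1→X.X/..O/XO.*; (2,2)=-1→X.X/..O/.OX
ply 2, O at X.X/..O/XO. | (0,1)=-1→XOX/..O/XO.*; (1,0)=-1→X.X/O.O/XO.; (1,1)=-1→X.X/.OO/XO.; (2,2)=-1→X.X/..O/XOO
ply 3, X at XOX/..O/XO. | (1,0)=+1→XOX/X.O/XO.*; (1,1)=+1→XOX/.XO/XO.; (2,2)=+1→XOX/..O/XOX
ply 4: XOX/X.O/XO. is terminal -1 (O); from X.X/..O/.O. depth 7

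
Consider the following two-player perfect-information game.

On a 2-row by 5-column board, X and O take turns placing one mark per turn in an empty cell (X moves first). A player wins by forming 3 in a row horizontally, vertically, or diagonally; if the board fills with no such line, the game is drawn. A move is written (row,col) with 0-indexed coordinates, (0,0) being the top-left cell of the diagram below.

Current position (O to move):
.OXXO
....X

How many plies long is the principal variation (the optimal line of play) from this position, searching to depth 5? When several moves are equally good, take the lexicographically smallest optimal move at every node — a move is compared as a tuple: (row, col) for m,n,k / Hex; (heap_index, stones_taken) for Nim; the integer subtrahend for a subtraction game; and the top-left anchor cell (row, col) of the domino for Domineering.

p1 O@[.OXXO/....X]: (0,0)[OOXXO/....X]+0* (1,0)[.OXXO/O...X]+0 (1,1)[.OXXO/.O..X]+0 (1,2)[.OXXO/..O.X]+0 (1,3)[.OXXO/...OX]+0
p2 X@[OOXXO/....X]: (1,0)[OOXXO/X...X]+0* (1,1)[OOXXO/.X..X]+0 (1,2)[OOXXO/..X.X]+0 (1,3)[OOXXO/...XX]+0
p3 O@[OOXXO/X...X]: (1,1)[OOXXO/XO..X]+0* (1,2)[OOXXO/X.O.X]+0 (1,3)[OOXXO/X..OX]+0
p4 X@[OOXXO/XO..X]: (1,2)[OOXXO/XOX.X]+0* (1,3)[OOXXO/XO.XX]+0
p5 O@[OOXXO/XOX.X]: (1,3)[OOXXO/XOXOX]+0*
p6 X@[OOXXO/XOXOX] terminal +0; root [.OXXO/....X] d5

PV length from [.OXXO/....X]: 5 plies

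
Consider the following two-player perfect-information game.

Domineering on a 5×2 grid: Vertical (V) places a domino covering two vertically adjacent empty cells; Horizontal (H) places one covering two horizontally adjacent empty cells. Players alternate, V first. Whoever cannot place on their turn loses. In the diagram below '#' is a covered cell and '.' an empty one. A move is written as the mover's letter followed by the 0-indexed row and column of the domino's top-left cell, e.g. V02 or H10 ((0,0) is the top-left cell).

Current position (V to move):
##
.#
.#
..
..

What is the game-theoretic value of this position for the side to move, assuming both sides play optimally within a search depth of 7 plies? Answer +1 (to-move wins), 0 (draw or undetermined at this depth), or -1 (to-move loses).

value(##/.#/.#/../.., V) = +1

p1 V@[##/.#/.#/../..]: V10[##/##/##/../..]-1 V20[##/.#/##/#./..]-1 V30[##/.#/.#/#./#.]+1* V31[##/.#/.#/.#/.#]+1
p2 H@[##/.#/.#/#./#.] terminal -1; root [##/.#/.#/../..] d7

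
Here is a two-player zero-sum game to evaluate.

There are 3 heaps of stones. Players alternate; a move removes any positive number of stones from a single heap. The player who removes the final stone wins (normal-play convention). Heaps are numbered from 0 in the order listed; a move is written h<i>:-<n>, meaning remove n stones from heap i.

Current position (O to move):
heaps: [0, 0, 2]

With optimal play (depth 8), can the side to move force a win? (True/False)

O winning at [(0,0,2)]: True

[(0,0,2)] O move#1: h2:-1:-1/(0,0,1), h2:-2:+1/(0,0,0)*
[(0,0,0)] end (terminal -1, X#2); searched (0,0,2) to 8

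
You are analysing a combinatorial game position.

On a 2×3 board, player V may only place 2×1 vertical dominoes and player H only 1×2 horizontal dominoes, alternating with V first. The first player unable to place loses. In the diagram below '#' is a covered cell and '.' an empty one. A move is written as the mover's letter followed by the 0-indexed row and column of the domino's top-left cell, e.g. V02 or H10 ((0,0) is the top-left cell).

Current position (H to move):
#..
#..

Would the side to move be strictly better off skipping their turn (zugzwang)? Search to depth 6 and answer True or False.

p1 H@[#../#..]: H01[###/#..]+1* H11[#../###]+1
p2 V@[###/#..] terminal -1; root [#../#..] d6
if H skipped the turn, V would face:
~ p1 V@[#../#..]: V01[##./##.]+1* V02[#.#/#.#]+1
~ p2 H@[##./##.] terminal -1; root [#../#..] d6
compare (H): move=+1 vs pass=-1

zugzwang(#../#.., H) = False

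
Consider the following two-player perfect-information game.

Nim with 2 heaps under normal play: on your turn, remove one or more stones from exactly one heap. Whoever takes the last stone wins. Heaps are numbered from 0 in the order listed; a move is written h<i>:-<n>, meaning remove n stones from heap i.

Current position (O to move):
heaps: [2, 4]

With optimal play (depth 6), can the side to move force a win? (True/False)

O winning at [(2,4)]: True

[(2,4)] O move#1: h0:-1:-1/(1,4), h0:-2:-1/(0,4), h1:-1:-1/(2,3), h1:-2:+1/(2,2)*, h1:-3:-1/(2,1), h1:-4:-1/(2,0)
[(2,2)] X move#2: h0:-1:-1/(1,2)*, h0:-2:-1/(0,2), h1:-1:-1/(2,1), h1:-2:-1/(2,0)
[(1,2)] O move#3: h0:-1:-1/(0,2), h1:-1:+1/(1,1)*, h1:-2:-1/(1,0)
[(1,1)] X move#4: h0:-1:-1/(0,1)*, h1:-1:-1/(1,0)
[(0,1)] O move#5: h1:-1:+1/(0,0)*
[(0,0)] end (terminal -1, X#6); searched (2,4) to 6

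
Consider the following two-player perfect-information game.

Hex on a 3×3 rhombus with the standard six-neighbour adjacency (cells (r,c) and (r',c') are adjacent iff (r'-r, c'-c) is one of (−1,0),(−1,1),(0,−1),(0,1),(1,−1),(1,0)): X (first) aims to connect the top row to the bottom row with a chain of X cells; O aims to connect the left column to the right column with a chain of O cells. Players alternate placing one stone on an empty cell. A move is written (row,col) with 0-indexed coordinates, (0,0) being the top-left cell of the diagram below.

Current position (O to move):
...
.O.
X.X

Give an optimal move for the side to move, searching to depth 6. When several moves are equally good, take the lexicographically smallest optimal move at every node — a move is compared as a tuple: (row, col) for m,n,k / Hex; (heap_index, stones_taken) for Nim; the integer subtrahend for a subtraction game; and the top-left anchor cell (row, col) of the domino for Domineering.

ply 1, O at .../.O./X.X | (0,0)=+1→O../.O./X.X*; (0,1)=+1→.O./.O./X.X; (0,2)=-1→..O/.O./X.X; (1,0)=+1→.../OO./X.X; (1,2)=-1→.../.OO/X.X; (2,1)=-1→.../.O./XOX
ply 2, X at O../.O./X.X | (0,1)=-1→OX./.O./X.X*; (0,2)=-1→O.X/.O./X.X; (1,0)=-1→O../XO./X.X; (1,2)=-1→O../.OX/X.X; (2,1)=-1→O../.O./XXX
ply 3, O at OX./.O./X.X | (0,2)=-1→OXO/.O./X.X; (1,0)=+1→OX./OO./X.X*; (1,2)=-1→OX./.OO/X.X; (2,1)=-1→OX./.O./XOX
ply 4, X at OX./OO./X.X | (0,2)=-1→OXX/OO./X.X*; (1,2)=-1→OX./OOX/X.X; (2,1)=-1→OX./OO./XXX
ply 5, O at OXX/OO./X.X | (1,2)=+1→OXX/OOO/X.X*; (2,1)=-1→OXX/OO./XOX
ply 6: OXX/OOO/X.X is terminal -1 (X); from .../.O./X.X depth 6

O's best at [.../.O./X.X]: (0,0)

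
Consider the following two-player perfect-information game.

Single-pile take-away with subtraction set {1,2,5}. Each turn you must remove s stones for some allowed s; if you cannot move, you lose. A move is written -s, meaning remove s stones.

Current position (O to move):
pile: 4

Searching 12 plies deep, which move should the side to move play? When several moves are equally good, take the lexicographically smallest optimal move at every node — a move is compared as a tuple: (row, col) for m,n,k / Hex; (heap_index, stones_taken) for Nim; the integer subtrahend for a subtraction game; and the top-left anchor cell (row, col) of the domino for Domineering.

O's best at [4]: -1

ply 1, O at 4 | -1=+1→3*; -2=-1→2
ply 2, X at 3 | -1=-1→2*; -2=-1→1
ply 3, O at 2 | -1=-1→1; -2=+1→0*
ply 4: 0 is terminal -1 (X); from 4 depth 12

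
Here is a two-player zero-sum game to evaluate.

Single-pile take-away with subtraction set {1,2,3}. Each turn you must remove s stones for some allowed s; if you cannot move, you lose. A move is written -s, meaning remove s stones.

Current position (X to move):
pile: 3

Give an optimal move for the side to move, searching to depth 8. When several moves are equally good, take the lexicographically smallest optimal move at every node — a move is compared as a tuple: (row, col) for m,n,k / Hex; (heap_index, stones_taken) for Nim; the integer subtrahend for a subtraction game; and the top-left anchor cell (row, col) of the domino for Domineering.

[3] X move#1: -1:-1/2, -2:-1/1, -3:+1/0*
[0] end (terminal -1, O#2); searched 3 to 8

X's best at [3]: -3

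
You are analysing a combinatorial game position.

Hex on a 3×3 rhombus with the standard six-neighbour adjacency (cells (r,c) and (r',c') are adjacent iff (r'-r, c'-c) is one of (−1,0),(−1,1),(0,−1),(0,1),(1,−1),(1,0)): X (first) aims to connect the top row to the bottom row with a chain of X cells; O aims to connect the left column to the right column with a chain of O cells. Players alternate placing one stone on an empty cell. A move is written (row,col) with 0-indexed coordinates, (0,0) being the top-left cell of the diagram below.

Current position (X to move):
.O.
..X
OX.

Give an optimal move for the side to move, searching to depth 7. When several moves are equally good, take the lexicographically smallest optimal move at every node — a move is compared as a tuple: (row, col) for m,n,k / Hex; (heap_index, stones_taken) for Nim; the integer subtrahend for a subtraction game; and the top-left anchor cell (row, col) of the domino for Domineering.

X's best at [.O./..X/OX.]: (0,2)

ply 1, X at .O./..X/OX. | (0,0)=-1→XO./..X/OX.; (0,2)=+1→.OX/..X/OX.*; (1,0)=-1→.O./X.X/OX.; (1,1)=-1→.O./.XX/OX.; (2,2)=-1→.O./..X/OXX
ply 2: .OX/..X/OX. is terminal -1 (O); from .O./..X/OX. depth 7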